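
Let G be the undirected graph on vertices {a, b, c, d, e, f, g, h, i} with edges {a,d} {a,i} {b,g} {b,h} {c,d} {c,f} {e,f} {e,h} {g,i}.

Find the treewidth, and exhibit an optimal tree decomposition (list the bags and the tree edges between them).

Each bag holds 3 vertices, so the decomposition has width 2, which upper-bounds the treewidth. Since d–a–i–g–b–h–e–f–c–d is a cycle in G, G is not acyclic. Forests are exactly the graphs of treewidth ≤ 1, so tw(G) ≥ 2. Hence tw(G) = 2 exactly.

Treewidth 2.
One such decomposition:
Bags: B1 = {a, d, i}  B2 = {d, g, i}  B3 = {b, d, g}  B4 = {b, d, h}  B5 = {d, e, h}  B6 = {d, e, f}  B7 = {c, d, f}
Tree: B1–B2, B2–B3, B3–B4, B4–B5, B5–B6, B6–B7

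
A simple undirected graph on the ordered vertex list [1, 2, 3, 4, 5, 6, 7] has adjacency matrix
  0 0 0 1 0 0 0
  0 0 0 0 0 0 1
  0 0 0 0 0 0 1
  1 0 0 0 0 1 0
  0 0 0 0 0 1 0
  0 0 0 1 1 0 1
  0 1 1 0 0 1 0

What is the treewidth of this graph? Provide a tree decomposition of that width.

Treewidth 1.
Bags: B1 = {3, 7}  B2 = {6, 7}  B3 = {4, 6}  B4 = {2, 7}  B5 = {5, 6}  B6 = {1, 4}
Tree: B1–B2, B2–B3, B1–B4, B3–B5, B3–B6

Each bag holds 2 vertices, so the decomposition has width 1, which upper-bounds the treewidth. Any graph with an edge has treewidth ≥ 1, and G has the edge 7–3. Combining the bounds, tw(G) = 1.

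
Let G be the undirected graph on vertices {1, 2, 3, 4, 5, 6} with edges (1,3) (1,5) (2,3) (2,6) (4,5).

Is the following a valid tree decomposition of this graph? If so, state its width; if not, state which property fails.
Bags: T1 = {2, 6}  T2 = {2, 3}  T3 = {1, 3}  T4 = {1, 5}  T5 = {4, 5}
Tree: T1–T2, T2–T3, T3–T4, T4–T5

Yes; width 1.

Checking the three conditions: (i) the bags cover all of {1, 2, 3, 4, 5, 6}; (ii) for each edge, some bag contains both endpoints; (iii) the bags containing any fixed vertex form a subtree. All hold, so the decomposition is valid with width 2 − 1 = 1.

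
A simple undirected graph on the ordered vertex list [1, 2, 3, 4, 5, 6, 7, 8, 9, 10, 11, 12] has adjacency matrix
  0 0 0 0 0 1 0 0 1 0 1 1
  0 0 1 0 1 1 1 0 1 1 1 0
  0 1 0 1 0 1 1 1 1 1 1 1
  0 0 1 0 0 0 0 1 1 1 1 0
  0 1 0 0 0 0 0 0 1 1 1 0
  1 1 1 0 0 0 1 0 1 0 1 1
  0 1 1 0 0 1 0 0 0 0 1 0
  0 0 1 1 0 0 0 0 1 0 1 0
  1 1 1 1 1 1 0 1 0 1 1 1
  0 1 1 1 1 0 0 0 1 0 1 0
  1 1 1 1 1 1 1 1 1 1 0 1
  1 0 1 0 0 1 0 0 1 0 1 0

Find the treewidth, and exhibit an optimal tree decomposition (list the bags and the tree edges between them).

Every bag has size at most 5, so the width is 5 − 1 = 4 and tw(G) ≤ 4. On the other hand G contains the 5-clique {1, 6, 9, 11, 12}. A clique must lie in a single bag of any decomposition, so no decomposition can have width below 4. The upper and lower bounds meet at 4, so that is the treewidth.

Treewidth 4.
One such decomposition:
Bags: B1 = {2, 3, 6, 9, 11}  B2 = {2, 3, 6, 7, 11}  B3 = {2, 3, 9, 10, 11}  B4 = {3, 6, 9, 11, 12}  B5 = {2, 5, 9, 10, 11}  B6 = {3, 4, 9, 10, 11}  B7 = {3, 4, 8, 9, 11}  B8 = {1, 6, 9, 11, 12}
Tree: B1–B2, B1–B3, B1–B4, B3–B5, B3–B6, B6–B7, B4–B8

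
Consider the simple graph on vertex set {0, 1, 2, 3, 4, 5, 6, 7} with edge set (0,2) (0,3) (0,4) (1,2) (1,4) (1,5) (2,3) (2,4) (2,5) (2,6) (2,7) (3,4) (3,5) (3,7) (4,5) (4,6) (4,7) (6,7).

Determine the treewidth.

3

A width-3 tree decomposition is:
Bags: B1 = {2, 3, 4, 7}  B2 = {2, 3, 4, 5}  B3 = {1, 2, 4, 5}  B4 = {0, 2, 3, 4}  B5 = {2, 4, 6, 7}
Tree: B1–B2, B2–B3, B1–B4, B1–B5
Each bag holds 4 vertices, so the decomposition has width 3, which upper-bounds the treewidth. Conversely, {1, 2, 4, 5} is a clique of size 4, and the vertices of any clique must share a bag in every tree decomposition; so some bag has ≥ 4 vertices and tw(G) ≥ 3. Combining the bounds, tw(G) = 3.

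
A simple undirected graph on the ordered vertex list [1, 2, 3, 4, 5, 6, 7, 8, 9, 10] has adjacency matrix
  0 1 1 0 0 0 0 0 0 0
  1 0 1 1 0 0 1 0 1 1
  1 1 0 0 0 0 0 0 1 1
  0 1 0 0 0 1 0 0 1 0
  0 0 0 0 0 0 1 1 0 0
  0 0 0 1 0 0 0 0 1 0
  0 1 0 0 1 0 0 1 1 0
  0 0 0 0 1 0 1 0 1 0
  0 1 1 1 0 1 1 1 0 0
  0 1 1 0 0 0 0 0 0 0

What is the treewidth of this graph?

A width-2 tree decomposition is:
Bags: B1 = {2, 4, 9}  B2 = {2, 7, 9}  B3 = {2, 3, 9}  B4 = {1, 2, 3}  B5 = {7, 8, 9}  B6 = {2, 3, 10}  B7 = {5, 7, 8}  B8 = {4, 6, 9}
Tree: B1–B2, B2–B3, B3–B4, B2–B5, B4–B6, B5–B7, B1–B8
Each bag holds 3 vertices, so the decomposition has width 2, which upper-bounds the treewidth. On the other hand G contains the 3-clique {7, 8, 9}. A clique must lie in a single bag of any decomposition, so no decomposition can have width below 2. Hence tw(G) = 2 exactly.

2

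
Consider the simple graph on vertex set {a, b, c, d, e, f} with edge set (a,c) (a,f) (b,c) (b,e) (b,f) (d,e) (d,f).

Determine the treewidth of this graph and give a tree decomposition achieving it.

The largest bag has 3 vertices, giving width 2; this decomposition certifies tw(G) ≤ 2. Since a–c–b–f–a is a cycle in G, G is not acyclic. Forests are exactly the graphs of treewidth ≤ 1, so tw(G) ≥ 2. Hence tw(G) = 2 exactly.

Treewidth 2.
One such decomposition:
Bags: B1 = {a, c, f}  B2 = {b, c, f}  B3 = {b, d, f}  B4 = {b, d, e}
Tree: B1–B2, B2–B3, B3–B4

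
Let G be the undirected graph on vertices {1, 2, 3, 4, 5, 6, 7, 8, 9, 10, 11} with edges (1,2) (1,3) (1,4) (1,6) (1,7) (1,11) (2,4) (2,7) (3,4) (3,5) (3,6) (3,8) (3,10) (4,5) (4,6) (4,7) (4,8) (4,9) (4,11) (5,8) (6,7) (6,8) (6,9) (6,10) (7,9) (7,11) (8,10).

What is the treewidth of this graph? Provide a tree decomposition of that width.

The largest bag has 4 vertices, giving width 3; this decomposition certifies tw(G) ≤ 3. Conversely, {3, 6, 8, 10} is a clique of size 4, and the vertices of any clique must share a bag in every tree decomposition; so some bag has ≥ 4 vertices and tw(G) ≥ 3. Hence tw(G) = 3 exactly.

Treewidth 3.
One optimal decomposition is:
Bags: B1 = {1, 3, 4, 6}  B2 = {1, 4, 6, 7}  B3 = {3, 4, 6, 8}  B4 = {4, 6, 7, 9}  B5 = {3, 4, 5, 8}  B6 = {3, 6, 8, 10}  B7 = {1, 2, 4, 7}  B8 = {1, 4, 7, 11}
Tree: B1–B2, B1–B3, B2–B4, B3–B5, B3–B6, B2–B7, B7–B8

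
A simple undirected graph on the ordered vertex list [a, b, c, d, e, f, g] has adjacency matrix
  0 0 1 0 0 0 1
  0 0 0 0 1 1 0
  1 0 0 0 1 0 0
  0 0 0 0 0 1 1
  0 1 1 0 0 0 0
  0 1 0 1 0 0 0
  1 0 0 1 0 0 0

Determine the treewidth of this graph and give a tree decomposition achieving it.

Treewidth 2.
One such decomposition:
Bags: B1 = {b, c, e}  B2 = {b, c, f}  B3 = {c, d, f}  B4 = {c, d, g}  B5 = {a, c, g}
Tree: B1–B2, B2–B3, B3–B4, B4–B5

The largest bag has 3 vertices, giving width 2; this decomposition certifies tw(G) ≤ 2. The edges c–e–b–f–d–g–a–c form a cycle, so G is not a tree and its treewidth is at least 2. The upper and lower bounds meet at 2, so that is the treewidth.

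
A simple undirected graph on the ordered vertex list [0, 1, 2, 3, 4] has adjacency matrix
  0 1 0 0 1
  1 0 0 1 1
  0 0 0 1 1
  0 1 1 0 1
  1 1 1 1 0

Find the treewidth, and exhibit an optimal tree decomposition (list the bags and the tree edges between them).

Treewidth 2.
Bags: B1 = {1, 3, 4}  B2 = {2, 3, 4}  B3 = {0, 1, 4}
Tree: B1–B2, B1–B3

The largest bag has 3 vertices, giving width 2; this decomposition certifies tw(G) ≤ 2. Conversely, {0, 1, 4} is a clique of size 3, and the vertices of any clique must share a bag in every tree decomposition; so some bag has ≥ 3 vertices and tw(G) ≥ 2. The upper and lower bounds meet at 2, so that is the treewidth.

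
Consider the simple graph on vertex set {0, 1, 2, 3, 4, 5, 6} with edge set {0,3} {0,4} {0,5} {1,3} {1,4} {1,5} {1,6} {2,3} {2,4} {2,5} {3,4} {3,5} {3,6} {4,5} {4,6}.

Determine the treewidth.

A width-3 tree decomposition is:
Bags: B1 = {0, 3, 4, 5}  B2 = {2, 3, 4, 5}  B3 = {1, 3, 4, 5}  B4 = {1, 3, 4, 6}
Tree: B1–B2, B1–B3, B3–B4
Each bag holds 4 vertices, so the decomposition has width 3, which upper-bounds the treewidth. For the lower bound, the 4 vertices {0, 3, 4, 5} are pairwise adjacent, and any tree decomposition puts a clique entirely inside one bag — forcing width ≥ 3. Combining the bounds, tw(G) = 3.

3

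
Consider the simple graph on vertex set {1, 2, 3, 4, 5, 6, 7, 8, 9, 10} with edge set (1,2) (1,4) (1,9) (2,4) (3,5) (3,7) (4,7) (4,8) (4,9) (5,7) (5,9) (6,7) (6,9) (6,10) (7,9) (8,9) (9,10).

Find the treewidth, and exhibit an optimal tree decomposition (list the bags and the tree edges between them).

Treewidth 2.
Bags: B1 = {1, 4, 9}  B2 = {1, 2, 4}  B3 = {4, 7, 9}  B4 = {5, 7, 9}  B5 = {6, 7, 9}  B6 = {3, 5, 7}  B7 = {4, 8, 9}  B8 = {6, 9, 10}
Tree: B1–B2, B1–B3, B3–B4, B4–B5, B4–B6, B1–B7, B5–B8

The largest bag has 3 vertices, giving width 2; this decomposition certifies tw(G) ≤ 2. On the other hand G contains the 3-clique {6, 9, 10}. A clique must lie in a single bag of any decomposition, so no decomposition can have width below 2. Therefore the treewidth is 2.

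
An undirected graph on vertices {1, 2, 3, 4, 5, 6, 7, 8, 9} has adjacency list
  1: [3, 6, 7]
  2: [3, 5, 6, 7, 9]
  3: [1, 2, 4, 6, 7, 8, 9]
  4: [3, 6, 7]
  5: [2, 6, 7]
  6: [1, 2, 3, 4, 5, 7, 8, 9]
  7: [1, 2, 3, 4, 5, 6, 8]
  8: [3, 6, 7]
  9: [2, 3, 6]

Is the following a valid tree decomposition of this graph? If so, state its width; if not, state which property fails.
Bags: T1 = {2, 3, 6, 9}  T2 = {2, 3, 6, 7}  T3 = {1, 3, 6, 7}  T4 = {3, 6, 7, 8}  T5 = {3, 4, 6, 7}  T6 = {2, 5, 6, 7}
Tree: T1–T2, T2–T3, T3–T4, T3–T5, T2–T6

Yes; width 3.

Checking the three conditions: (i) the bags cover all of {1, 2, 3, 4, 5, 6, 7, 8, 9}; (ii) for each edge, some bag contains both endpoints; (iii) the bags containing any fixed vertex form a subtree. All hold, so the decomposition is valid with width 4 − 1 = 3.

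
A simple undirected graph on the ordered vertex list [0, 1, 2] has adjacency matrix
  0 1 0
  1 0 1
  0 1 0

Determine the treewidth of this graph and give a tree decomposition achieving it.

Treewidth 1.
Bags: B1 = {0, 1}  B2 = {1, 2}
Tree: B1–B2

The largest bag has 2 vertices, giving width 1; this decomposition certifies tw(G) ≤ 1. G has an edge, so its treewidth is at least 1. Therefore the treewidth is 1.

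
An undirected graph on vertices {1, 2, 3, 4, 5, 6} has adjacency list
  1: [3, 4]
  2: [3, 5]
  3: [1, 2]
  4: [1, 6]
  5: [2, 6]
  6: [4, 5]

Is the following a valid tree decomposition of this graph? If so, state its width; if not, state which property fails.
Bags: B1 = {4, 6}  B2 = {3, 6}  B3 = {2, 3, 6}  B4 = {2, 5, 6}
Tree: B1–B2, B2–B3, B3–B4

No — vertex 1 appears in no bag.

A tree decomposition must satisfy three properties: every vertex lies in some bag; for every edge, both endpoints lie together in some bag; and for every vertex, the bags containing it form a connected subtree. Here vertex 1 appears in no bag, so the decomposition is invalid.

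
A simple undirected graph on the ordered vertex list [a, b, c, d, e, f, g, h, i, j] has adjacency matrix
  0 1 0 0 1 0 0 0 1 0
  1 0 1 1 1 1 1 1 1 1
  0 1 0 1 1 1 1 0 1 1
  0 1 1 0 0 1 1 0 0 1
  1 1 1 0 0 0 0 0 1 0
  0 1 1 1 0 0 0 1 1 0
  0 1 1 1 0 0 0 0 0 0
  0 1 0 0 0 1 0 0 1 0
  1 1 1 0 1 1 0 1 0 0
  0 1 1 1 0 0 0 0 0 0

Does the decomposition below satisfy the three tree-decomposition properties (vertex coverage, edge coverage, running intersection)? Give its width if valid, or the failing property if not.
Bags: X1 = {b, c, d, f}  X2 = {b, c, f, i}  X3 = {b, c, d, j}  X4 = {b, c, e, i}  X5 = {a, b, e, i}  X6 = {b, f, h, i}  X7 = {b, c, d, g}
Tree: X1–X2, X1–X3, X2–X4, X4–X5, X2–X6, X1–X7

Yes; width 3.

Vertex coverage: the bags together contain {a, b, c, d, e, f, g, h, i, j}, the full vertex set. Edge coverage: each edge of G has both endpoints in at least one bag. Running intersection: for every vertex, the bags containing it form a connected subtree. All three properties hold, so this is a valid tree decomposition of width max|bag| − 1 = 3, and hence tw(G) ≤ 3.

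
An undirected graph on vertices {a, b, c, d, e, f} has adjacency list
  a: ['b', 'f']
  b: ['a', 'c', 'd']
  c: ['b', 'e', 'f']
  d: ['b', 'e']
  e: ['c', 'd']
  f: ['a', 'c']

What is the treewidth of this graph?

2

A width-2 tree decomposition is:
Bags: B1 = {c, d, e}  B2 = {b, c, d}  B3 = {b, c, f}  B4 = {a, b, f}
Tree: B1–B2, B2–B3, B3–B4
Each bag holds 3 vertices, so the decomposition has width 2, which upper-bounds the treewidth. For the lower bound, G contains the cycle e–d–b–c–e, so G is not a forest; only forests have treewidth ≤ 1, hence tw(G) ≥ 2. The upper and lower bounds meet at 2, so that is the treewidth.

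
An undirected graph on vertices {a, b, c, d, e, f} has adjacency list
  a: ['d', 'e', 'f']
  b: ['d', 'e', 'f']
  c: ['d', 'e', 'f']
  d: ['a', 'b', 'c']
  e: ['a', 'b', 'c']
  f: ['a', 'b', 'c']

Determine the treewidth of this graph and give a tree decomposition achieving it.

Every bag has size at most 4, so the width is 4 − 1 = 3 and tw(G) ≤ 3. For the lower bound: the 4 vertex sets {b,f}, {c,d}, {a}, {e} are disjoint, each induces a connected subgraph, and every pair is joined by at least one edge of G. Contracting each set to a single vertex therefore yields K_{4} as a minor, and since treewidth is minor-monotone, tw(G) ≥ tw(K_{4}) = 3. Hence tw(G) = 3 exactly.

Treewidth 3.
One such decomposition:
Bags: B1 = {a, b, c, f}  B2 = {a, b, c, d}  B3 = {a, b, c, e}
Tree: B1–B2, B2–B3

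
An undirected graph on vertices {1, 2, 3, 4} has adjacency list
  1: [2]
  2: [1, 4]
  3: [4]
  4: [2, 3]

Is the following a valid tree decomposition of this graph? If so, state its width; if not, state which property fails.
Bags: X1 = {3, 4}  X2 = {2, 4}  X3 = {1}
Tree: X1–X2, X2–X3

No — edge (2,1) lies in no bag.

A tree decomposition must satisfy three properties: every vertex lies in some bag; for every edge, both endpoints lie together in some bag; and for every vertex, the bags containing it form a connected subtree. Here edge (2,1) lies in no bag, so the decomposition is invalid.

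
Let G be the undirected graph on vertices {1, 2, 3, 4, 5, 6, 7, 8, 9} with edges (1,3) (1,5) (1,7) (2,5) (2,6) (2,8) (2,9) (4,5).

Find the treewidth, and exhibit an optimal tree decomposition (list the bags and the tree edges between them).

Every bag has size at most 2, so the width is 2 − 1 = 1 and tw(G) ≤ 1. Since G has at least one edge (e.g. 1–5), it is not an edgeless graph, so tw(G) ≥ 1. Hence tw(G) = 1 exactly.

Treewidth 1.
Bags: B1 = {1, 5}  B2 = {4, 5}  B3 = {1, 7}  B4 = {1, 3}  B5 = {2, 5}  B6 = {2, 9}  B7 = {2, 6}  B8 = {2, 8}
Tree: B1–B2, B1–B3, B3–B4, B1–B5, B5–B6, B5–B7, B5–B8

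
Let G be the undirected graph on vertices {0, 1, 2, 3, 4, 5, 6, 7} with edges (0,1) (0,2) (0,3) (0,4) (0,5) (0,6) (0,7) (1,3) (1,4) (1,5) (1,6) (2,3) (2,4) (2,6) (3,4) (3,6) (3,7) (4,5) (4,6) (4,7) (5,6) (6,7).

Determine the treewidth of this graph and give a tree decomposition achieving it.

Treewidth 4.
One such decomposition:
Bags: B1 = {0, 1, 4, 5, 6}  B2 = {0, 1, 3, 4, 6}  B3 = {0, 3, 4, 6, 7}  B4 = {0, 2, 3, 4, 6}
Tree: B1–B2, B2–B3, B2–B4

Each bag holds 5 vertices, so the decomposition has width 4, which upper-bounds the treewidth. On the other hand G contains the 5-clique {0, 1, 3, 4, 6}. A clique must lie in a single bag of any decomposition, so no decomposition can have width below 4. Combining the bounds, tw(G) = 4.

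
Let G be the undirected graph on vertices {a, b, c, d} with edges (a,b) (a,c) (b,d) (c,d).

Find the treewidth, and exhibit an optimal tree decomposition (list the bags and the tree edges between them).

The largest bag has 3 vertices, giving width 2; this decomposition certifies tw(G) ≤ 2. Since b–a–c–d–b is a cycle in G, G is not acyclic. Forests are exactly the graphs of treewidth ≤ 1, so tw(G) ≥ 2. Combining the bounds, tw(G) = 2.

Treewidth 2.
One such decomposition:
Bags: B1 = {a, b, c}  B2 = {b, c, d}
Tree: B1–B2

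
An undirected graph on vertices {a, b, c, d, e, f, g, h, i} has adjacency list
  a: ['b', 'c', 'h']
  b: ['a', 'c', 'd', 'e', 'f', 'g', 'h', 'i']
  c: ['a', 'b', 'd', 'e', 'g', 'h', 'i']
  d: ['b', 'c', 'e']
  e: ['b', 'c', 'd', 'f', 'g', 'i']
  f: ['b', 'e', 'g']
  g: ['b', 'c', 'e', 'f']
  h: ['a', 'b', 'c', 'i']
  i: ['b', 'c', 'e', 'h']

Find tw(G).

A width-3 tree decomposition is:
Bags: B1 = {b, c, h, i}  B2 = {b, c, e, i}  B3 = {a, b, c, h}  B4 = {b, c, e, g}  B5 = {b, c, d, e}  B6 = {b, e, f, g}
Tree: B1–B2, B1–B3, B2–B4, B2–B5, B4–B6
Every bag has size at most 4, so the width is 4 − 1 = 3 and tw(G) ≤ 3. On the other hand G contains the 4-clique {b, c, d, e}. A clique must lie in a single bag of any decomposition, so no decomposition can have width below 3. The upper and lower bounds meet at 3, so that is the treewidth.

3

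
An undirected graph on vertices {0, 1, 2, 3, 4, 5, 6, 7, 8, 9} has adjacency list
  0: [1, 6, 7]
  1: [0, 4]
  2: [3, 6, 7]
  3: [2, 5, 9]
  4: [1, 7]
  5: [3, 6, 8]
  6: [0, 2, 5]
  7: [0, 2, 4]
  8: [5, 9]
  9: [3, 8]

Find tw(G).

A width-2 tree decomposition is:
Bags: B1 = {0, 1, 4}  B2 = {0, 4, 7}  B3 = {0, 6, 7}  B4 = {2, 6, 7}  B5 = {2, 5, 6}  B6 = {2, 3, 5}  B7 = {3, 5, 8}  B8 = {3, 8, 9}
Tree: B1–B2, B2–B3, B3–B4, B4–B5, B5–B6, B6–B7, B7–B8
Each bag holds 3 vertices, so the decomposition has width 2, which upper-bounds the treewidth. For the lower bound, G contains the cycle 1–4–7–0–1, so G is not a forest; only forests have treewidth ≤ 1, hence tw(G) ≥ 2. Combining the bounds, tw(G) = 2.

2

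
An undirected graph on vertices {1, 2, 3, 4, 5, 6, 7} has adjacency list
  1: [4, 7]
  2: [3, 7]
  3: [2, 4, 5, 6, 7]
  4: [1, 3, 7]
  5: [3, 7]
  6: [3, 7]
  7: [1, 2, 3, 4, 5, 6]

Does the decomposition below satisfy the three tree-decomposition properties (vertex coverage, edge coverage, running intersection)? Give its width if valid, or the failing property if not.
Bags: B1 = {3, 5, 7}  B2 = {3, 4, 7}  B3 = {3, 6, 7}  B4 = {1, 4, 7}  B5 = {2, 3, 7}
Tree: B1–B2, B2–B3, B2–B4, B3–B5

Checking the three conditions: (i) the bags cover all of {1, 2, 3, 4, 5, 6, 7}; (ii) for each edge, some bag contains both endpoints; (iii) the bags containing any fixed vertex form a subtree. All hold, so the decomposition is valid with width 3 − 1 = 2.

Yes; width 2.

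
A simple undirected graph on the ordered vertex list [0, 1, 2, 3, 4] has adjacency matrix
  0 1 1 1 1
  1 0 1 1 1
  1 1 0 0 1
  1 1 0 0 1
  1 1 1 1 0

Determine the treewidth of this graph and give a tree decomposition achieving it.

The largest bag has 4 vertices, giving width 3; this decomposition certifies tw(G) ≤ 3. For the lower bound, the 4 vertices {0, 1, 2, 4} are pairwise adjacent, and any tree decomposition puts a clique entirely inside one bag — forcing width ≥ 3. Combining the bounds, tw(G) = 3.

Treewidth 3.
One such decomposition:
Bags: B1 = {0, 1, 2, 4}  B2 = {0, 1, 3, 4}
Tree: B1–B2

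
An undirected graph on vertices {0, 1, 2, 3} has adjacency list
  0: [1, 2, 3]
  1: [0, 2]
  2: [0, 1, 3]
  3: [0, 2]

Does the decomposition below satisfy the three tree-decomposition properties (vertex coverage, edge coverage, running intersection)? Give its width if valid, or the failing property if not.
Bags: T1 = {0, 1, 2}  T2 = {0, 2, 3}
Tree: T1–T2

Yes; width 2.

Checking the three conditions: (i) the bags cover all of {0, 1, 2, 3}; (ii) for each edge, some bag contains both endpoints; (iii) the bags containing any fixed vertex form a subtree. All hold, so the decomposition is valid with width 3 − 1 = 2.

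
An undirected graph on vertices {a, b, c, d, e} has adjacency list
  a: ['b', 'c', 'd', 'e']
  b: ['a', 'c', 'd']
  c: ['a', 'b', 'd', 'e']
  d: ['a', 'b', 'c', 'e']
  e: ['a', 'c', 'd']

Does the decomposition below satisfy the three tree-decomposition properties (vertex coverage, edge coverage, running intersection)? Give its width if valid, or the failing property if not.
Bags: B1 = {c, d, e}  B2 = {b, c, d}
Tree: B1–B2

A tree decomposition must satisfy three properties: every vertex lies in some bag; for every edge, both endpoints lie together in some bag; and for every vertex, the bags containing it form a connected subtree. Here vertex a appears in no bag, so the decomposition is invalid.

No — vertex a appears in no bag.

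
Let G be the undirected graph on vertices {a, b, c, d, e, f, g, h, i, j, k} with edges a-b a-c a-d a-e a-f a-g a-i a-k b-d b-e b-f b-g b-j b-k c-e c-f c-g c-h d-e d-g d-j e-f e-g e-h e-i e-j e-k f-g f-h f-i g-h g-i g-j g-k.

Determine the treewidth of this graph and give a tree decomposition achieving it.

Every bag has size at most 5, so the width is 5 − 1 = 4 and tw(G) ≤ 4. For the lower bound, the 5 vertices {b, d, e, g, j} are pairwise adjacent, and any tree decomposition puts a clique entirely inside one bag — forcing width ≥ 4. Hence tw(G) = 4 exactly.

Treewidth 4.
One such decomposition:
Bags: B1 = {a, b, e, f, g}  B2 = {a, c, e, f, g}  B3 = {c, e, f, g, h}  B4 = {a, b, e, g, k}  B5 = {a, e, f, g, i}  B6 = {a, b, d, e, g}  B7 = {b, d, e, g, j}
Tree: B1–B2, B2–B3, B1–B4, B1–B5, B1–B6, B6–B7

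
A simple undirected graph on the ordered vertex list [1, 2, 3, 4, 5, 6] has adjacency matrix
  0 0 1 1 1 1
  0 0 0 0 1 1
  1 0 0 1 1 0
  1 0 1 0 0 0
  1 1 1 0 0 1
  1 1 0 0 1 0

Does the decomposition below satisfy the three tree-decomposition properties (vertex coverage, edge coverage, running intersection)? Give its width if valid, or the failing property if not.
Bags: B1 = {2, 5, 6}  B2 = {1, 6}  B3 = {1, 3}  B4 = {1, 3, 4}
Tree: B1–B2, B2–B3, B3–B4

A tree decomposition must satisfy three properties: every vertex lies in some bag; for every edge, both endpoints lie together in some bag; and for every vertex, the bags containing it form a connected subtree. Here edge (5,1) lies in no bag, so the decomposition is invalid.

No — edge (5,1) lies in no bag.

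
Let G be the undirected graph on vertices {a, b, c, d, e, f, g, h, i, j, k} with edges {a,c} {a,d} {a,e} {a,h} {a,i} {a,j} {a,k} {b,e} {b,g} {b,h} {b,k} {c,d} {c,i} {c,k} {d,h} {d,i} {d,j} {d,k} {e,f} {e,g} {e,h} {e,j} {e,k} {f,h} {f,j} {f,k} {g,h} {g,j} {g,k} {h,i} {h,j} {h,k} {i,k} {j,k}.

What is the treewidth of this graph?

4

A width-4 tree decomposition is:
Bags: B1 = {e, g, h, j, k}  B2 = {a, e, h, j, k}  B3 = {b, e, g, h, k}  B4 = {a, d, h, j, k}  B5 = {e, f, h, j, k}  B6 = {a, d, h, i, k}  B7 = {a, c, d, i, k}
Tree: B1–B2, B1–B3, B2–B4, B2–B5, B4–B6, B6–B7
The largest bag has 5 vertices, giving width 4; this decomposition certifies tw(G) ≤ 4. Conversely, {a, d, h, j, k} is a clique of size 5, and the vertices of any clique must share a bag in every tree decomposition; so some bag has ≥ 5 vertices and tw(G) ≥ 4. Hence tw(G) = 4 exactly.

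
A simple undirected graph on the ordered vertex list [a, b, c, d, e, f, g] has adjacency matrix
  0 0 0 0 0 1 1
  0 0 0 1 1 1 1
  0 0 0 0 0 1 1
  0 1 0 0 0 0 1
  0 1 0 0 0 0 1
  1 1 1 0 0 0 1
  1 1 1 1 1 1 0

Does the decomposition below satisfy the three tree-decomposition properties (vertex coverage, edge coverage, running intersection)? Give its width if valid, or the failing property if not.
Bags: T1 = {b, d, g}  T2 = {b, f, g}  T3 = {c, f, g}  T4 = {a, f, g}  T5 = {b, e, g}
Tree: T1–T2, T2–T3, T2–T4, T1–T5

Vertex coverage: the bags together contain {a, b, c, d, e, f, g}, the full vertex set. Edge coverage: each edge of G has both endpoints in at least one bag. Running intersection: for every vertex, the bags containing it form a connected subtree. All three properties hold, so this is a valid tree decomposition of width max|bag| − 1 = 2, and hence tw(G) ≤ 2.

Yes; width 2.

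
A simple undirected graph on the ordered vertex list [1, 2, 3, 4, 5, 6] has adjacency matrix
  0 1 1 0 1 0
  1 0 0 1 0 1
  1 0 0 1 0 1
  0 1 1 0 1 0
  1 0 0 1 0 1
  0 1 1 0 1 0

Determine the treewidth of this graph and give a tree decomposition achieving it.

The largest bag has 4 vertices, giving width 3; this decomposition certifies tw(G) ≤ 3. For the lower bound: the 4 vertex sets {1,5}, {3,4}, {6}, {2} are disjoint, each induces a connected subgraph, and every pair is joined by at least one edge of G. Contracting each set to a single vertex therefore yields K_{4} as a minor, and since treewidth is minor-monotone, tw(G) ≥ tw(K_{4}) = 3. Hence tw(G) = 3 exactly.

Treewidth 3.
One optimal decomposition is:
Bags: B1 = {1, 4, 5, 6}  B2 = {1, 3, 4, 6}  B3 = {1, 2, 4, 6}
Tree: B1–B2, B2–B3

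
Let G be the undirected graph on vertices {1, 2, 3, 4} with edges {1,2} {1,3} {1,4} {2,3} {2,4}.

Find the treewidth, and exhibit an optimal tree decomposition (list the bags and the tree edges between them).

Each bag holds 3 vertices, so the decomposition has width 2, which upper-bounds the treewidth. On the other hand G contains the 3-clique {1, 2, 3}. A clique must lie in a single bag of any decomposition, so no decomposition can have width below 2. The upper and lower bounds meet at 2, so that is the treewidth.

Treewidth 2.
One such decomposition:
Bags: B1 = {1, 2, 4}  B2 = {1, 2, 3}
Tree: B1–B2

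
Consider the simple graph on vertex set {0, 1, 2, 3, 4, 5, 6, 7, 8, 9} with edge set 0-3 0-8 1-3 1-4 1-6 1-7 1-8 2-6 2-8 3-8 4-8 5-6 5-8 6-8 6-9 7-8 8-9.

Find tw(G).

2

A width-2 tree decomposition is:
Bags: B1 = {1, 7, 8}  B2 = {1, 3, 8}  B3 = {1, 6, 8}  B4 = {1, 4, 8}  B5 = {5, 6, 8}  B6 = {6, 8, 9}  B7 = {0, 3, 8}  B8 = {2, 6, 8}
Tree: B1–B2, B1–B3, B3–B4, B3–B5, B5–B6, B2–B7, B5–B8
Each bag holds 3 vertices, so the decomposition has width 2, which upper-bounds the treewidth. Conversely, {0, 3, 8} is a clique of size 3, and the vertices of any clique must share a bag in every tree decomposition; so some bag has ≥ 3 vertices and tw(G) ≥ 2. Combining the bounds, tw(G) = 2.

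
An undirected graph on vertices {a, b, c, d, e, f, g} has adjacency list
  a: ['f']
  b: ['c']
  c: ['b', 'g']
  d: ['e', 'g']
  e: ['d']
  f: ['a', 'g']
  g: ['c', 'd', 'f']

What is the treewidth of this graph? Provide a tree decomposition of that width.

Treewidth 1.
Bags: B1 = {f, g}  B2 = {c, g}  B3 = {d, g}  B4 = {d, e}  B5 = {b, c}  B6 = {a, f}
Tree: B1–B2, B1–B3, B3–B4, B2–B5, B1–B6

Every bag has size at most 2, so the width is 2 − 1 = 1 and tw(G) ≤ 1. Since G has at least one edge (e.g. f–g), it is not an edgeless graph, so tw(G) ≥ 1. Therefore the treewidth is 1.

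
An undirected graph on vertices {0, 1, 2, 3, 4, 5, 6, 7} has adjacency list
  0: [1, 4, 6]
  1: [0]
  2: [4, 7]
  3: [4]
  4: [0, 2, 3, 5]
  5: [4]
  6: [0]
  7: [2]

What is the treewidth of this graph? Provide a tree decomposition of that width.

Treewidth 1.
One such decomposition:
Bags: B1 = {0, 4}  B2 = {2, 4}  B3 = {2, 7}  B4 = {4, 5}  B5 = {0, 1}  B6 = {0, 6}  B7 = {3, 4}
Tree: B1–B2, B2–B3, B1–B4, B1–B5, B5–B6, B2–B7

Every bag has size at most 2, so the width is 2 − 1 = 1 and tw(G) ≤ 1. G has an edge, so its treewidth is at least 1. Combining the bounds, tw(G) = 1.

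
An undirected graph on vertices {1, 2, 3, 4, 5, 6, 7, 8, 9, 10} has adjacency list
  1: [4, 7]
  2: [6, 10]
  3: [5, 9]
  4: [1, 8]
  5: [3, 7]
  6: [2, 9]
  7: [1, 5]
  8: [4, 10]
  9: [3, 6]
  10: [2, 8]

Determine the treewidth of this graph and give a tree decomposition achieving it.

Treewidth 2.
Bags: B1 = {2, 8, 10}  B2 = {2, 6, 8}  B3 = {6, 8, 9}  B4 = {3, 8, 9}  B5 = {3, 5, 8}  B6 = {5, 7, 8}  B7 = {1, 7, 8}  B8 = {1, 4, 8}
Tree: B1–B2, B2–B3, B3–B4, B4–B5, B5–B6, B6–B7, B7–B8

Each bag holds 3 vertices, so the decomposition has width 2, which upper-bounds the treewidth. The edges 8–10–2–6–9–3–5–7–1–4–8 form a cycle, so G is not a tree and its treewidth is at least 2. Combining the bounds, tw(G) = 2.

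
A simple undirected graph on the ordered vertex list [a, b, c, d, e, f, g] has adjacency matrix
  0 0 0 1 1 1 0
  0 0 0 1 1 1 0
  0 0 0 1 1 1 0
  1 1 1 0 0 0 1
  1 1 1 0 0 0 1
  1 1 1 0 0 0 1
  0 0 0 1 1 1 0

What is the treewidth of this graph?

3

A width-3 tree decomposition is:
Bags: B1 = {d, e, f, g}  B2 = {a, d, e, f}  B3 = {b, d, e, f}  B4 = {c, d, e, f}
Tree: B1–B2, B2–B3, B3–B4
Every bag has size at most 4, so the width is 4 − 1 = 3 and tw(G) ≤ 3. For the lower bound: the 4 vertex sets {f,g}, {a,d}, {e}, {b} are disjoint, each induces a connected subgraph, and every pair is joined by at least one edge of G. Contracting each set to a single vertex therefore yields K_{4} as a minor, and since treewidth is minor-monotone, tw(G) ≥ tw(K_{4}) = 3. Therefore the treewidth is 3.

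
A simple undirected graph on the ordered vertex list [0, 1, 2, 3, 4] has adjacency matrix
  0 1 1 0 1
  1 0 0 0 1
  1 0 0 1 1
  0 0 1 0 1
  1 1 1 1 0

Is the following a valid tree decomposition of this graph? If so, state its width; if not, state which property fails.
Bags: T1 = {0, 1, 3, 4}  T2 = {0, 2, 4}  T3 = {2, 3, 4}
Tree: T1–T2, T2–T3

A tree decomposition must satisfy three properties: every vertex lies in some bag; for every edge, both endpoints lie together in some bag; and for every vertex, the bags containing it form a connected subtree. Here bags containing vertex 3 are not connected in the tree, so the decomposition is invalid.

No — bags containing vertex 3 are not connected in the tree.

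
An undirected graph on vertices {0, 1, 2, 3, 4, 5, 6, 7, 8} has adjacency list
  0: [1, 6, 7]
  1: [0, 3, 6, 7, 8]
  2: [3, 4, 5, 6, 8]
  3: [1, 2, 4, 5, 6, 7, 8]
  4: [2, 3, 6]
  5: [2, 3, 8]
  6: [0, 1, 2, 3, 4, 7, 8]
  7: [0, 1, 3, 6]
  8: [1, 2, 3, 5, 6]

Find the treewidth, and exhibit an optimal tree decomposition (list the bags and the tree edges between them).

Treewidth 3.
Bags: B1 = {2, 3, 6, 8}  B2 = {2, 3, 4, 6}  B3 = {1, 3, 6, 8}  B4 = {1, 3, 6, 7}  B5 = {2, 3, 5, 8}  B6 = {0, 1, 6, 7}
Tree: B1–B2, B1–B3, B3–B4, B1–B5, B4–B6

Every bag has size at most 4, so the width is 4 − 1 = 3 and tw(G) ≤ 3. On the other hand G contains the 4-clique {0, 1, 6, 7}. A clique must lie in a single bag of any decomposition, so no decomposition can have width below 3. Therefore the treewidth is 3.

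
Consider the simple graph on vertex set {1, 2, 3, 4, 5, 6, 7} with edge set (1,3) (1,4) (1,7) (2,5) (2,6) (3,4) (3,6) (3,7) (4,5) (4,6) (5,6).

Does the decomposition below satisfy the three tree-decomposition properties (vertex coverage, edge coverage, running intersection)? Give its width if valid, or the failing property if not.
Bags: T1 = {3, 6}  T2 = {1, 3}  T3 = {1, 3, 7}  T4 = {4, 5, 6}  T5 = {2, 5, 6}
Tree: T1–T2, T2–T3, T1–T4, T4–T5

A tree decomposition must satisfy three properties: every vertex lies in some bag; for every edge, both endpoints lie together in some bag; and for every vertex, the bags containing it form a connected subtree. Here edge (4,3) lies in no bag, so the decomposition is invalid.

No — edge (4,3) lies in no bag.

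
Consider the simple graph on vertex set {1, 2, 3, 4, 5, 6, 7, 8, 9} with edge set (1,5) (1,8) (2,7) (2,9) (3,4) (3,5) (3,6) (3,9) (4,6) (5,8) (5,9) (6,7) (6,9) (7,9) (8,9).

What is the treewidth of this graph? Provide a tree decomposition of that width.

Every bag has size at most 3, so the width is 3 − 1 = 2 and tw(G) ≤ 2. Conversely, {1, 5, 8} is a clique of size 3, and the vertices of any clique must share a bag in every tree decomposition; so some bag has ≥ 3 vertices and tw(G) ≥ 2. Hence tw(G) = 2 exactly.

Treewidth 2.
One such decomposition:
Bags: B1 = {3, 5, 9}  B2 = {3, 6, 9}  B3 = {5, 8, 9}  B4 = {6, 7, 9}  B5 = {3, 4, 6}  B6 = {1, 5, 8}  B7 = {2, 7, 9}
Tree: B1–B2, B1–B3, B2–B4, B2–B5, B3–B6, B4–B7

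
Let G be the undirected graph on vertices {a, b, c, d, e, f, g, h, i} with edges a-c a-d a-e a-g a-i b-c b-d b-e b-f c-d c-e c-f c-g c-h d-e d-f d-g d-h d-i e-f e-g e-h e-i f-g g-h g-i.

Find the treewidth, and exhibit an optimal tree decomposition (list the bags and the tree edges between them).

Treewidth 4.
One such decomposition:
Bags: B1 = {b, c, d, e, f}  B2 = {c, d, e, f, g}  B3 = {a, c, d, e, g}  B4 = {c, d, e, g, h}  B5 = {a, d, e, g, i}
Tree: B1–B2, B2–B3, B2–B4, B3–B5

Every bag has size at most 5, so the width is 5 − 1 = 4 and tw(G) ≤ 4. Conversely, {c, d, e, g, h} is a clique of size 5, and the vertices of any clique must share a bag in every tree decomposition; so some bag has ≥ 5 vertices and tw(G) ≥ 4. The upper and lower bounds meet at 4, so that is the treewidth.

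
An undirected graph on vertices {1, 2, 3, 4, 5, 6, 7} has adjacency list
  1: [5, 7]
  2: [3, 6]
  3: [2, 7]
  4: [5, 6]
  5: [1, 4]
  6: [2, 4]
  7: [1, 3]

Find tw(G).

A width-2 tree decomposition is:
Bags: B1 = {2, 3, 6}  B2 = {3, 4, 6}  B3 = {3, 4, 5}  B4 = {1, 3, 5}  B5 = {1, 3, 7}
Tree: B1–B2, B2–B3, B3–B4, B4–B5
The largest bag has 3 vertices, giving width 2; this decomposition certifies tw(G) ≤ 2. The edges 3–2–6–4–5–1–7–3 form a cycle, so G is not a tree and its treewidth is at least 2. Hence tw(G) = 2 exactly.

2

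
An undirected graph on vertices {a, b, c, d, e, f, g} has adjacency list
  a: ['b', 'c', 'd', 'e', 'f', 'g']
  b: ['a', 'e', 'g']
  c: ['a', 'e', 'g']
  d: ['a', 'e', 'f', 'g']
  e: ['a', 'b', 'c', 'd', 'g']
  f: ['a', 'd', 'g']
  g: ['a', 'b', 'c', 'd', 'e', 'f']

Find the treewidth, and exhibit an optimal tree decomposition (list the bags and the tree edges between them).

Treewidth 3.
One such decomposition:
Bags: B1 = {a, b, e, g}  B2 = {a, c, e, g}  B3 = {a, d, e, g}  B4 = {a, d, f, g}
Tree: B1–B2, B2–B3, B3–B4

The largest bag has 4 vertices, giving width 3; this decomposition certifies tw(G) ≤ 3. Conversely, {a, d, e, g} is a clique of size 4, and the vertices of any clique must share a bag in every tree decomposition; so some bag has ≥ 4 vertices and tw(G) ≥ 3. Hence tw(G) = 3 exactly.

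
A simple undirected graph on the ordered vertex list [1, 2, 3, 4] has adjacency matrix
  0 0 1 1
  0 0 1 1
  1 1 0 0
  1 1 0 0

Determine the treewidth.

2

A width-2 tree decomposition is:
Bags: B1 = {1, 3, 4}  B2 = {2, 3, 4}
Tree: B1–B2
Every bag has size at most 3, so the width is 3 − 1 = 2 and tw(G) ≤ 2. Since 4–1–3–2–4 is a cycle in G, G is not acyclic. Forests are exactly the graphs of treewidth ≤ 1, so tw(G) ≥ 2. Combining the bounds, tw(G) = 2.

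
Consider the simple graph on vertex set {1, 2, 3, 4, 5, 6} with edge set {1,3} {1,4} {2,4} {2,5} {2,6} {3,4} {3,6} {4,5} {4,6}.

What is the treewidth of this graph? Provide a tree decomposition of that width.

Treewidth 2.
One optimal decomposition is:
Bags: B1 = {1, 3, 4}  B2 = {3, 4, 6}  B3 = {2, 4, 6}  B4 = {2, 4, 5}
Tree: B1–B2, B2–B3, B3–B4

The largest bag has 3 vertices, giving width 2; this decomposition certifies tw(G) ≤ 2. Conversely, {1, 3, 4} is a clique of size 3, and the vertices of any clique must share a bag in every tree decomposition; so some bag has ≥ 3 vertices and tw(G) ≥ 2. The upper and lower bounds meet at 2, so that is the treewidth.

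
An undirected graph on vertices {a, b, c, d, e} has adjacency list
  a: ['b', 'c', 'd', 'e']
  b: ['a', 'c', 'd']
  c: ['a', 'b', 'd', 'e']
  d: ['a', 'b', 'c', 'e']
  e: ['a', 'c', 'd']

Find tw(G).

A width-3 tree decomposition is:
Bags: B1 = {a, c, d, e}  B2 = {a, b, c, d}
Tree: B1–B2
The largest bag has 4 vertices, giving width 3; this decomposition certifies tw(G) ≤ 3. For the lower bound, the 4 vertices {a, c, d, e} are pairwise adjacent, and any tree decomposition puts a clique entirely inside one bag — forcing width ≥ 3. Hence tw(G) = 3 exactly.

3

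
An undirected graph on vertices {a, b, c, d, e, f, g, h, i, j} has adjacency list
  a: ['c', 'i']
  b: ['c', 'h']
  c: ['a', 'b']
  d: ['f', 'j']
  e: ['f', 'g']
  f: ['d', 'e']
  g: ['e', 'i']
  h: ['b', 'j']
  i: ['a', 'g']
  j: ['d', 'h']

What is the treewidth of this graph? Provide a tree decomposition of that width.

Every bag has size at most 3, so the width is 3 − 1 = 2 and tw(G) ≤ 2. The edges a–i–g–e–f–d–j–h–b–c–a form a cycle, so G is not a tree and its treewidth is at least 2. The upper and lower bounds meet at 2, so that is the treewidth.

Treewidth 2.
Bags: B1 = {a, g, i}  B2 = {a, e, g}  B3 = {a, e, f}  B4 = {a, d, f}  B5 = {a, d, j}  B6 = {a, h, j}  B7 = {a, b, h}  B8 = {a, b, c}
Tree: B1–B2, B2–B3, B3–B4, B4–B5, B5–B6, B6–B7, B7–B8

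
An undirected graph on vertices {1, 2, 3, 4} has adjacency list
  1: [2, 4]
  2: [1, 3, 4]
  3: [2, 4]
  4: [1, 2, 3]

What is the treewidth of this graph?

A width-2 tree decomposition is:
Bags: B1 = {2, 3, 4}  B2 = {1, 2, 4}
Tree: B1–B2
Each bag holds 3 vertices, so the decomposition has width 2, which upper-bounds the treewidth. Conversely, {1, 2, 4} is a clique of size 3, and the vertices of any clique must share a bag in every tree decomposition; so some bag has ≥ 3 vertices and tw(G) ≥ 2. Combining the bounds, tw(G) = 2.

2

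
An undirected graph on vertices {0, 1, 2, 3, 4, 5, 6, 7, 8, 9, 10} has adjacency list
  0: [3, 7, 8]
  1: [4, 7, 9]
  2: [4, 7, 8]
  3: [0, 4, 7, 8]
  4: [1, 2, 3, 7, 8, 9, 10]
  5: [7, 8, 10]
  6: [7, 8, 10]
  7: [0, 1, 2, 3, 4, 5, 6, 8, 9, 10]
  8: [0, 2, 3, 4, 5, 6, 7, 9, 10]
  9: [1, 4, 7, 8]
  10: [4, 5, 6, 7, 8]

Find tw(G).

A width-3 tree decomposition is:
Bags: B1 = {4, 7, 8, 9}  B2 = {4, 7, 8, 10}  B3 = {5, 7, 8, 10}  B4 = {3, 4, 7, 8}  B5 = {1, 4, 7, 9}  B6 = {0, 3, 7, 8}  B7 = {6, 7, 8, 10}  B8 = {2, 4, 7, 8}
Tree: B1–B2, B2–B3, B1–B4, B1–B5, B4–B6, B2–B7, B4–B8
Every bag has size at most 4, so the width is 4 − 1 = 3 and tw(G) ≤ 3. On the other hand G contains the 4-clique {0, 3, 7, 8}. A clique must lie in a single bag of any decomposition, so no decomposition can have width below 3. Therefore the treewidth is 3.

3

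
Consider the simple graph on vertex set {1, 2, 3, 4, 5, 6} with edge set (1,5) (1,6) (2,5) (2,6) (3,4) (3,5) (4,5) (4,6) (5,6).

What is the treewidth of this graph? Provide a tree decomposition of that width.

Treewidth 2.
One optimal decomposition is:
Bags: B1 = {2, 5, 6}  B2 = {4, 5, 6}  B3 = {1, 5, 6}  B4 = {3, 4, 5}
Tree: B1–B2, B2–B3, B2–B4

Each bag holds 3 vertices, so the decomposition has width 2, which upper-bounds the treewidth. On the other hand G contains the 3-clique {3, 4, 5}. A clique must lie in a single bag of any decomposition, so no decomposition can have width below 2. The upper and lower bounds meet at 2, so that is the treewidth.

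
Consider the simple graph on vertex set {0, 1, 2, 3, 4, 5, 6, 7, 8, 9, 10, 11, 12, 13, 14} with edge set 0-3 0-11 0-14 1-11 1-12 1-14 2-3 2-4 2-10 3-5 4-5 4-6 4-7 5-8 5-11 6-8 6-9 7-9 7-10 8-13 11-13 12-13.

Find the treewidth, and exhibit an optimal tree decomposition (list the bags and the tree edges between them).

Treewidth 3.
One such decomposition:
Bags: B1 = {6, 7, 9, 10}  B2 = {4, 6, 7, 10}  B3 = {2, 4, 6, 10}  B4 = {2, 4, 6, 8}  B5 = {2, 4, 5, 8}  B6 = {2, 3, 5, 8}  B7 = {3, 5, 8, 13}  B8 = {3, 5, 11, 13}  B9 = {0, 3, 11, 13}  B10 = {0, 11, 12, 13}  B11 = {0, 1, 11, 12}  B12 = {0, 1, 12, 14}
Tree: B1–B2, B2–B3, B3–B4, B4–B5, B5–B6, B6–B7, B7–B8, B8–B9, B9–B10, B10–B11, B11–B12

Each bag holds 4 vertices, so the decomposition has width 3, which upper-bounds the treewidth. For the lower bound: the 4 vertex sets {7,9,10}, {6}, {4}, {2,3,5,8} are disjoint, each induces a connected subgraph, and every pair is joined by at least one edge of G. Contracting each set to a single vertex therefore yields K_{4} as a minor, and since treewidth is minor-monotone, tw(G) ≥ tw(K_{4}) = 3. Therefore the treewidth is 3.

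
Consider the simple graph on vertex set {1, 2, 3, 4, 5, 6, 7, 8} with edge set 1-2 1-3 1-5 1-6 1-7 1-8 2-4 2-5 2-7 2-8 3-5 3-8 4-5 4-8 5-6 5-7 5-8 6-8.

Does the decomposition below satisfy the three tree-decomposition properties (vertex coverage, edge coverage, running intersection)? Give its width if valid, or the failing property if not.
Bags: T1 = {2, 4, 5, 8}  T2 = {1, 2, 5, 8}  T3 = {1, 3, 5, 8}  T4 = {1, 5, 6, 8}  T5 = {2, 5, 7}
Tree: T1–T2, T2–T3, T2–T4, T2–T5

A tree decomposition must satisfy three properties: every vertex lies in some bag; for every edge, both endpoints lie together in some bag; and for every vertex, the bags containing it form a connected subtree. Here edge (1,7) lies in no bag, so the decomposition is invalid.

No — edge (1,7) lies in no bag.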